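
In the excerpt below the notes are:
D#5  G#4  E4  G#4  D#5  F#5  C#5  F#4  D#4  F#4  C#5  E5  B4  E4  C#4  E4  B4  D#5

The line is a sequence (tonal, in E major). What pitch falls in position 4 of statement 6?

Grouping in 6s, the 4th note of each cell is G#4, F#4, E4.
Extending down a 2nd: D#4 → C#4 → B3.

B3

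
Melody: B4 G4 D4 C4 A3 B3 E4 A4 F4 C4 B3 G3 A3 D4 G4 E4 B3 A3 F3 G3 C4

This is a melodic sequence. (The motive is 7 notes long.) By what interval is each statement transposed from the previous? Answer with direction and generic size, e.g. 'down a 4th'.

down a 2nd

Taking 7-note groups, the heads are B4, A4, G4: the pattern moves down a 2nd.
From B4 to A4: down a 2nd.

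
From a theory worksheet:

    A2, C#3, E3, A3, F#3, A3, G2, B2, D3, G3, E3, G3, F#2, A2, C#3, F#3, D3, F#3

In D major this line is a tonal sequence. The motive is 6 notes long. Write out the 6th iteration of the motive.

C#2 E2 G2 C#3 A2 C#3

The 6-note cells begin on A2, G2, F#2 — each down a 2nd from the last.
Carrying on: E2 → D2 → C#2.
From C#2 the diatonic shape gives C#2 E2 G2 C#3 A2 C#3.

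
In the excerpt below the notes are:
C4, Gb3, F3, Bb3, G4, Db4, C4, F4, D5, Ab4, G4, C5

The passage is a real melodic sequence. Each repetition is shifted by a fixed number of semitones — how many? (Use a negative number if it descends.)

7

The 4-note cells begin on C4, G4, D5 — each up a 5th from the last.
C4 to G4 spans +7 semitones.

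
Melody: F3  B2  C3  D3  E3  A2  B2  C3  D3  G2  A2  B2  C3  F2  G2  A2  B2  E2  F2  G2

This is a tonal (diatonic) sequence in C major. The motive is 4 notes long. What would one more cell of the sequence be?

A2 D2 E2 F2

With a 4-note motive the entries are F3, E3, D3, C3, B2, each down a 2nd from the previous.
So cell 6 is A2 D2 E2 F2.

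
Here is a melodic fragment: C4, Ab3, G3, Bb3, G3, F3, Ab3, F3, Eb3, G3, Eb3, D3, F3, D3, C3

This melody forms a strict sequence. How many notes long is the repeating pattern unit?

3

15 notes total. Splitting into 5 groups of 3:
C4 Ab3 G3 | Bb3 G3 F3 | Ab3 F3 Eb3 | G3 Eb3 D3 | F3 D3 C3
Every group is a transposition down a 2nd of the one before; no shorter unit works.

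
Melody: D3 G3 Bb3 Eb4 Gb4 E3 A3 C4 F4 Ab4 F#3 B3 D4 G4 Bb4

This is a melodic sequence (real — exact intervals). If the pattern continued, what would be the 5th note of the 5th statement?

The unit is 5 notes. Position-5 pitches of the 3 shown cells: Gb4, Ab4, Bb4.
Each moves up a 2nd. Continuing: C5 → D5.

D5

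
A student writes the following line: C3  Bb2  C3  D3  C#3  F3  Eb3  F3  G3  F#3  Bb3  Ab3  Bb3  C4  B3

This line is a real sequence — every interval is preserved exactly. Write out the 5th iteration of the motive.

The 5-note cells begin on C3, F3, Bb3 — each up a 4th from the last.
Continuing the starts: Eb4 → Ab4.
Statement 5 starts on Ab4 and keeps the same exact contour: Ab4 Gb4 Ab4 Bb4 A4.

Ab4 Gb4 Ab4 Bb4 A4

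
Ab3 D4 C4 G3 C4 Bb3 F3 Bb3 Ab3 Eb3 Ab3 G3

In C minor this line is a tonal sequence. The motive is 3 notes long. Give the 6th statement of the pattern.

Unit = 3 notes; the statements start on Ab3, G3, F3, Eb3, moving down a 2nd each time.
Carrying on: D3 → C3.
Statement 6 starts on C3 and keeps the same diatonic contour: C3 F3 Eb3.

C3 F3 Eb3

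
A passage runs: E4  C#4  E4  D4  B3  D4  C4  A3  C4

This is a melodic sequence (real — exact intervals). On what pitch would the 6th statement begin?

Gb3

Unit = 3 notes; the statements start on E4, D4, C4, moving down a 2nd each time.
Continuing: Bb3 → Ab3 → Gb3. Statement 6 starts on Gb3.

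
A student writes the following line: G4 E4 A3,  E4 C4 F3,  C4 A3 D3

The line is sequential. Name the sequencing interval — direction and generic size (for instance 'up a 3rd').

With a 3-note motive the entries are G4, E4, C4, each down a 3rd from the previous.
G4 to E4 is down a 3rd.

down a 3rd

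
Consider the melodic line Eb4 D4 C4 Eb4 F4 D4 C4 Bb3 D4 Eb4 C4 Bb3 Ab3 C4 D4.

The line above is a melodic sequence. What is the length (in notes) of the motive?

Try groups of 5 (3 cells in 15 notes):
Eb4 D4 C4 Eb4 F4 | D4 C4 Bb3 D4 Eb4 | C4 Bb3 Ab3 C4 D4
Each cell is the previous one down a 2nd — so the unit is 5 notes.

5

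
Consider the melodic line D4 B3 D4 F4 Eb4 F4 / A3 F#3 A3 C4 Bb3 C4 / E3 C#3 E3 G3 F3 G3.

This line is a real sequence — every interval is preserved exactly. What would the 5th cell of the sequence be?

F#2 D#2 F#2 A2 G2 A2

The 6-note cells begin on D4, A3, E3 — each down a 4th from the last.
Extending down a 4th: B2 → F#2.
Statement 5 starts on F#2 and keeps the same exact contour: F#2 D#2 F#2 A2 G2 A2.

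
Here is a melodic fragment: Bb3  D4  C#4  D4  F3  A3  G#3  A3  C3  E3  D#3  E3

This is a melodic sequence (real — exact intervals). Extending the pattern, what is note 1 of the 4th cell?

G2

With 4-note cells, note 1 of each statement runs Bb3, F3, C3.
Each moves down a 4th; the next is G2.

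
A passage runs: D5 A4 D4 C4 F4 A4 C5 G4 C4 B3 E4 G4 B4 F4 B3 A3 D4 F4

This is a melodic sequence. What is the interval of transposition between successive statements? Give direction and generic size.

Taking 6-note groups, the heads are D5, C5, B4: the pattern moves down a 2nd.
From D5 to C5: down a 2nd.

down a 2nd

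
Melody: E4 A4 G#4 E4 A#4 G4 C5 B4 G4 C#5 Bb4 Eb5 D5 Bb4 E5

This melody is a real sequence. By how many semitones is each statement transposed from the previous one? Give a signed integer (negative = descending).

With a 5-note motive the entries are E4, G4, Bb4, each up a 3rd from the previous.
Counting half-steps from E4 to G4: 3.

3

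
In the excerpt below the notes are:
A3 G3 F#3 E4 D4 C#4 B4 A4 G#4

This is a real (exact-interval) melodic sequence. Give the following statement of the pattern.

F#5 E5 D#5

Unit = 3 notes; the statements start on A3, E4, B4, moving up a 5th each time.
So cell 4 is F#5 E5 D#5.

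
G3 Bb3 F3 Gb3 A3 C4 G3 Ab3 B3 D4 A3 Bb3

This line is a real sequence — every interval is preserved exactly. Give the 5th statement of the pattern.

D#4 F#4 C#4 D4

With a 4-note motive the entries are G3, A3, B3, each up a 2nd from the previous.
Extending up a 2nd: C#4 → D#4.
From D#4 the exact shape gives D#4 F#4 C#4 D4.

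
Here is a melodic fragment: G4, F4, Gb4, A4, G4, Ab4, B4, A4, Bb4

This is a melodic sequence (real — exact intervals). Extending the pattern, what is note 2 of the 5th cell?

Grouping in 3s, the 2nd note of each cell is F4, G4, A4.
Carrying that up a 2nd forward: B4 → C#5.

C#5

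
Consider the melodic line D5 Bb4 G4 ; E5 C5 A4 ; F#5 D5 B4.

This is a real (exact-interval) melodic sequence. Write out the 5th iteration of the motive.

A#5 F#5 D#5

The 3-note cells begin on D5, E5, F#5 — each up a 2nd from the last.
Continuing the starts: G#5 → A#5.
Statement 5 starts on A#5 and keeps the same exact contour: A#5 F#5 D#5.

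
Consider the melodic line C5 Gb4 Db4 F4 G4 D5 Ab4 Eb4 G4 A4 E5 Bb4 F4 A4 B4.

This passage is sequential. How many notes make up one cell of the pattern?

5

There are 15 notes; a 5-note unit gives 3 cells:
C5 Gb4 Db4 F4 G4 | D5 Ab4 Eb4 G4 A4 | E5 Bb4 F4 A4 B4
That's a consistent up a 2nd shift per cell, and no other grouping gives one.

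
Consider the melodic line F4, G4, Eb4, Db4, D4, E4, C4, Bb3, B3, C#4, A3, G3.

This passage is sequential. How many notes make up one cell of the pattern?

12 notes total. Splitting into 3 groups of 4:
F4 G4 Eb4 Db4 | D4 E4 C4 Bb3 | B3 C#4 A3 G3
Each cell is the previous one down a 3rd — so the unit is 4 notes.

4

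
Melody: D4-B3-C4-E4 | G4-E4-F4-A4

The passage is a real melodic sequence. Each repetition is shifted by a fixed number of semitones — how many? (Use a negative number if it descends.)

5

Unit = 4 notes; the statements start on D4, G4, moving up a 4th each time.
D4 to G4 spans +5 semitones.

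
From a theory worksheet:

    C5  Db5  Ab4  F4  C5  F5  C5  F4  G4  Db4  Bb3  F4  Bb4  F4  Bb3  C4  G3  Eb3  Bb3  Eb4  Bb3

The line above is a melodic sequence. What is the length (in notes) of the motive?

There are 21 notes; a 7-note unit gives 3 cells:
C5 Db5 Ab4 F4 C5 F5 C5 | F4 G4 Db4 Bb3 F4 Bb4 F4 | Bb3 C4 G3 Eb3 Bb3 Eb4 Bb3
Each cell is the previous one down a 5th — so the unit is 7 notes.

7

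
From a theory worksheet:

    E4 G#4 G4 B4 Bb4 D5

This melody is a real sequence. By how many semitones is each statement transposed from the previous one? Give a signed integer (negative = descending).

With a 2-note motive the entries are E4, G4, Bb4, each up a 3rd from the previous.
E4 to G4 spans +3 semitones.

3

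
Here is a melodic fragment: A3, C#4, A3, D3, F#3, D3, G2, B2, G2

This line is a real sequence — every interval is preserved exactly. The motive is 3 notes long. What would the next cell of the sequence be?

C2 E2 C2

Unit = 3 notes; the statements start on A3, D3, G2, moving down a 5th each time.
Statement 4 starts on C2 and keeps the same exact contour: C2 E2 C2.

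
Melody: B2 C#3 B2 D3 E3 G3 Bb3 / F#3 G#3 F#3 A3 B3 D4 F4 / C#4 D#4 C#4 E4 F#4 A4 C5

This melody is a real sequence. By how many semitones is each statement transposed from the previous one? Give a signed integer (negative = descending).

7

Taking 7-note groups, the heads are B2, F#3, C#4: the pattern moves up a 5th.
B2→F#3 is 54 − 47 = 7 semitones.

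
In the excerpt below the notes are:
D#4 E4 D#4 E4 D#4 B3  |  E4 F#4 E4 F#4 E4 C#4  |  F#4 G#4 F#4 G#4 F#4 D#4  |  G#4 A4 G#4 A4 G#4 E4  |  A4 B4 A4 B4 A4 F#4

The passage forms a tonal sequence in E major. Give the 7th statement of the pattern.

C#5 D#5 C#5 D#5 C#5 A4

With a 6-note motive the entries are D#4, E4, F#4, G#4, A4, each up a 2nd from the previous.
Carrying on: B4 → C#5.
From C#5 the diatonic shape gives C#5 D#5 C#5 D#5 C#5 A4.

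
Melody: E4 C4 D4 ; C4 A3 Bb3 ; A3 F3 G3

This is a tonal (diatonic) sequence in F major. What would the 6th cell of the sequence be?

Taking 3-note groups, the heads are E4, C4, A3: the pattern moves down a 3rd.
Extending down a 3rd: F3 → D3 → Bb2.
From Bb2 the diatonic shape gives Bb2 G2 A2.

Bb2 G2 A2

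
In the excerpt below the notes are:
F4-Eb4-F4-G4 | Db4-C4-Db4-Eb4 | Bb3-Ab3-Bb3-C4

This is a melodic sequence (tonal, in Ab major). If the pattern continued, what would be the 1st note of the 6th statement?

Grouping in 4s, the 1st note of each cell is F4, Db4, Bb3.
Carrying that down a 3rd forward: G3 → Eb3 → C3.

C3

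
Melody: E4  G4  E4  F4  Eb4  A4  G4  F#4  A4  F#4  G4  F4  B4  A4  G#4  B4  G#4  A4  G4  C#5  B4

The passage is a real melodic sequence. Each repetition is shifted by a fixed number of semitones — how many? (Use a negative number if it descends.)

With a 7-note motive the entries are E4, F#4, G#4, each up a 2nd from the previous.
E4 to F#4 spans +2 semitones.

2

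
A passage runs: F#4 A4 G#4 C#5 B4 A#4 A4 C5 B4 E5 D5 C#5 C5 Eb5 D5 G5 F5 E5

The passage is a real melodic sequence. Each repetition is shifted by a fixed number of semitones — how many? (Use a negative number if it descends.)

The 6-note cells begin on F#4, A4, C5 — each up a 3rd from the last.
F#4 to A4 spans +3 semitones.

3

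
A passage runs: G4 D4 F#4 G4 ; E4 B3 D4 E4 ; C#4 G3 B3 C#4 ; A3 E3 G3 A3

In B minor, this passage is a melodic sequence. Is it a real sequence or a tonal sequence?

tonal

Every note is diatonic to B minor.
Cell 1 has +4 semitones from note 2 to 3, but cell 2 has +3 — the interval quality changes while the contour stays the same, which is the hallmark of a tonal sequence.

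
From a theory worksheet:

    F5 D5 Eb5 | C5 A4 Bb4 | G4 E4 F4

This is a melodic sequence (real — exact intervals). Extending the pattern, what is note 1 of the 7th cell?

Grouping in 3s, the 1st note of each cell is F5, C5, G4.
Each moves down a 4th. Continuing: D4 → A3 → E3 → B2.

B2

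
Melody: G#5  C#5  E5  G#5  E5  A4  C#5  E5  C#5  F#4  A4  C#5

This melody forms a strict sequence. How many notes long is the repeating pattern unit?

4

There are 12 notes; a 4-note unit gives 3 cells:
G#5 C#5 E5 G#5 | E5 A4 C#5 E5 | C#5 F#4 A4 C#5
That's a consistent down a 3rd shift per cell, and no other grouping gives one.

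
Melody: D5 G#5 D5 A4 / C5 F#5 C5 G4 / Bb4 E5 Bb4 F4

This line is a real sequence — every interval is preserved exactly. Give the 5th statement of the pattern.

Gb4 C5 Gb4 Db4

Unit = 4 notes; the statements start on D5, C5, Bb4, moving down a 2nd each time.
Continuing the starts: Ab4 → Gb4.
So cell 5 is Gb4 C5 Gb4 Db4.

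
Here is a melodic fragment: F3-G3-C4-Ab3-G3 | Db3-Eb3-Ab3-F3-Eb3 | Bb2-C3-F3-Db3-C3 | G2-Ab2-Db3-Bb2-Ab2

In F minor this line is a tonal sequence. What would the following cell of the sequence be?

Eb2 F2 Bb2 G2 F2

The 5-note cells begin on F3, Db3, Bb2, G2 — each down a 3rd from the last.
So cell 5 is Eb2 F2 Bb2 G2 F2.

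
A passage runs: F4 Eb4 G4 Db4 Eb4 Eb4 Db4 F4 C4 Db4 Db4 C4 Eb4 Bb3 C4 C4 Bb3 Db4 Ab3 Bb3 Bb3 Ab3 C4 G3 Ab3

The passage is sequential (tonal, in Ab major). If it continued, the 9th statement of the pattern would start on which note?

Eb3

Taking 5-note groups, the heads are F4, Eb4, Db4, C4, Bb3: the pattern moves down a 2nd.
Extending the heads down a 2nd: Ab3 → G3 → F3 → Eb3.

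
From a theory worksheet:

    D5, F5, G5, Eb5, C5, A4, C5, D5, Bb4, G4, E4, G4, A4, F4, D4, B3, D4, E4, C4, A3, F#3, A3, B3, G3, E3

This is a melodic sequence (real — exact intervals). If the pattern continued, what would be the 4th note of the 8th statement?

The unit is 5 notes. Position-4 pitches of the 5 shown cells: Eb5, Bb4, F4, C4, G3.
Carrying that down a 4th forward: D3 → A2 → E2.

E2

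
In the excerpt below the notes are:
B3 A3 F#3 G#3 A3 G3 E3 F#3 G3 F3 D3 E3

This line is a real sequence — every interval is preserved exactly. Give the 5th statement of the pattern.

Eb3 Db3 Bb2 C3

Unit = 4 notes; the statements start on B3, A3, G3, moving down a 2nd each time.
Carrying on: F3 → Eb3.
From Eb3 the exact shape gives Eb3 Db3 Bb2 C3.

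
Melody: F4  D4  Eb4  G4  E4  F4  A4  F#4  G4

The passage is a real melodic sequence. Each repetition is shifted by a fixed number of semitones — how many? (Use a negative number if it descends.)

2

The 3-note cells begin on F4, G4, A4 — each up a 2nd from the last.
F4 to G4 spans +2 semitones.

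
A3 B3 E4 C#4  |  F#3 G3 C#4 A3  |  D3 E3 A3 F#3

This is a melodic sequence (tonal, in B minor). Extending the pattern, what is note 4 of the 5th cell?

B2

Grouping in 4s, the 4th note of each cell is C#4, A3, F#3.
Each moves down a 3rd. Continuing: D3 → B2.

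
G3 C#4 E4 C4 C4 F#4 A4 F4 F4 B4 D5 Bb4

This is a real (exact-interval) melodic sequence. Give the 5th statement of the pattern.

Eb5 A5 C6 Ab5

Unit = 4 notes; the statements start on G3, C4, F4, moving up a 4th each time.
Extending up a 4th: Bb4 → Eb5.
From Eb5 the exact shape gives Eb5 A5 C6 Ab5.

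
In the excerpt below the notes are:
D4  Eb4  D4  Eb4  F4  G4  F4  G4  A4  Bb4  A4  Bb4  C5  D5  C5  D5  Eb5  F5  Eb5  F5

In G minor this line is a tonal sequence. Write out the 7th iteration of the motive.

Bb5 C6 Bb5 C6

With a 4-note motive the entries are D4, F4, A4, C5, Eb5, each up a 3rd from the previous.
Extending up a 3rd: G5 → Bb5.
So cell 7 is Bb5 C6 Bb5 C6.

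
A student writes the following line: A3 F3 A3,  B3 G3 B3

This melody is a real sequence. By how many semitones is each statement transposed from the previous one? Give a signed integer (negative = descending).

2

With a 3-note motive the entries are A3, B3, each up a 2nd from the previous.
A3 to B3 spans +2 semitones.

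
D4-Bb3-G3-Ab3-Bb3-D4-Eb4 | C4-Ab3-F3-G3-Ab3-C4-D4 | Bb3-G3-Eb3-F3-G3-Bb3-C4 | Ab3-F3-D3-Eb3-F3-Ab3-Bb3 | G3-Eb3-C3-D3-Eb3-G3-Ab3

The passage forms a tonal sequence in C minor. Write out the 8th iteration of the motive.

D3 Bb2 G2 Ab2 Bb2 D3 Eb3

With a 7-note motive the entries are D4, C4, Bb3, Ab3, G3, each down a 2nd from the previous.
Continuing the starts: F3 → Eb3 → D3.
From D3 the diatonic shape gives D3 Bb2 G2 Ab2 Bb2 D3 Eb3.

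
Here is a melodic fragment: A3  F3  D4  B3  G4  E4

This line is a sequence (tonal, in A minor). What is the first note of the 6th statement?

Unit = 2 notes; the statements start on A3, D4, G4, moving up a 4th each time.
Continuing: C5 → F5 → B5. Statement 6 starts on B5.

B5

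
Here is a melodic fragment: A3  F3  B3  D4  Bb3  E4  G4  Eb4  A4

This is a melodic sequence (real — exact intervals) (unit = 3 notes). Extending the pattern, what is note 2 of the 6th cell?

Gb5

With 3-note cells, note 2 of each statement runs F3, Bb3, Eb4.
Extending up a 4th: Ab4 → Db5 → Gb5.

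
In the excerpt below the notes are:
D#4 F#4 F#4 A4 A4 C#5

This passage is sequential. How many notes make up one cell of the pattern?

2

6 notes total. Splitting into 3 groups of 2:
D#4 F#4 | F#4 A4 | A4 C#5
Each cell is the previous one up a 3rd — so the unit is 2 notes.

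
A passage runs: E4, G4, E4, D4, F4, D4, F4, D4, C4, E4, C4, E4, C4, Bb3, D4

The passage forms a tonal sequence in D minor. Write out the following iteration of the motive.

Bb3 D4 Bb3 A3 C4

The 5-note cells begin on E4, D4, C4 — each down a 2nd from the last.
Statement 4 starts on Bb3 and keeps the same diatonic contour: Bb3 D4 Bb3 A3 C4.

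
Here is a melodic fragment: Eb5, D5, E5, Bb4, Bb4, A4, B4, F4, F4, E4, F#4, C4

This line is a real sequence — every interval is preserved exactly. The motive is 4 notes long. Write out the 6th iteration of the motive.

Taking 4-note groups, the heads are Eb5, Bb4, F4: the pattern moves down a 4th.
Extending down a 4th: C4 → G3 → D3.
From D3 the exact shape gives D3 C#3 D#3 A2.

D3 C#3 D#3 A2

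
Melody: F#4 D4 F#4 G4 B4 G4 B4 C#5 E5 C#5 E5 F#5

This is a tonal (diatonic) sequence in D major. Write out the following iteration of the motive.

Taking 4-note groups, the heads are F#4, B4, E5: the pattern moves up a 4th.
Statement 4 starts on A5 and keeps the same diatonic contour: A5 F#5 A5 B5.

A5 F#5 A5 B5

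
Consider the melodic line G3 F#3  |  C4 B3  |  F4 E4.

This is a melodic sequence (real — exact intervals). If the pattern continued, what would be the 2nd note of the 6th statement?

G5

Grouping in 2s, the 2nd note of each cell is F#3, B3, E4.
Extending up a 4th: A4 → D5 → G5.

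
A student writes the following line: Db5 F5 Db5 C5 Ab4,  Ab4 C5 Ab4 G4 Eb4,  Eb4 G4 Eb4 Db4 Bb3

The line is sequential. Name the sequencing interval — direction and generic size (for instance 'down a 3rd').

down a 4th

The 5-note cells begin on Db5, Ab4, Eb4 — each down a 4th from the last.
From Db5 to Ab4: down a 4th.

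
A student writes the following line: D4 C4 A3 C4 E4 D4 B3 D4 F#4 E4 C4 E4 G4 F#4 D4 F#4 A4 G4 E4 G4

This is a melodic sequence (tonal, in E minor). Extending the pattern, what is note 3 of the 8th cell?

With 4-note cells, note 3 of each statement runs A3, B3, C4, D4, E4.
Extending up a 2nd: F#4 → G4 → A4.

A4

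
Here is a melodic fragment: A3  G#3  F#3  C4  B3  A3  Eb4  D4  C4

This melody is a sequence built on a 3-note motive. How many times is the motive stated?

3

9 notes in groups of 3 gives 9/3 = 3 statements.
Starts: A3, C4, Eb4 — each up a 3rd.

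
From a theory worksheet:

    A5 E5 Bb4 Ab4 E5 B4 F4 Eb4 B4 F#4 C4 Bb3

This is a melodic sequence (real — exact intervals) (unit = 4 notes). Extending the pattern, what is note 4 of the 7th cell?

The unit is 4 notes. Position-4 pitches of the 3 shown cells: Ab4, Eb4, Bb3.
Extending down a 4th: F3 → C3 → G2 → D2.

D2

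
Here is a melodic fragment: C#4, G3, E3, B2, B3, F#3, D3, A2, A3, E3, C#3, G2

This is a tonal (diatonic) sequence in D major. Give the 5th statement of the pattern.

F#3 C#3 A2 E2

Unit = 4 notes; the statements start on C#4, B3, A3, moving down a 2nd each time.
Extending down a 2nd: G3 → F#3.
From F#3 the diatonic shape gives F#3 C#3 A2 E2.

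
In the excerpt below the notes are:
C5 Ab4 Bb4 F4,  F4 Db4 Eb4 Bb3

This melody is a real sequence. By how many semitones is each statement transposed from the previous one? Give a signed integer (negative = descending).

Taking 4-note groups, the heads are C5, F4: the pattern moves down a 5th.
C5→F4 is 65 − 72 = -7 semitones.

-7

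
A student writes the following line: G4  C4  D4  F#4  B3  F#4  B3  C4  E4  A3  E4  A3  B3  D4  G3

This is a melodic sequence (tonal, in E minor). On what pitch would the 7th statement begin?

With a 5-note motive the entries are G4, F#4, E4, each down a 2nd from the previous.
Extending the heads down a 2nd: D4 → C4 → B3 → A3.

A3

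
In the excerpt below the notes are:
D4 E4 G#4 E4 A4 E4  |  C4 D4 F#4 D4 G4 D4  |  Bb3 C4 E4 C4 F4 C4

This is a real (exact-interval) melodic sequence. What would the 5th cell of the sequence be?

Gb3 Ab3 C4 Ab3 Db4 Ab3

Taking 6-note groups, the heads are D4, C4, Bb3: the pattern moves down a 2nd.
Carrying on: Ab3 → Gb3.
So cell 5 is Gb3 Ab3 C4 Ab3 Db4 Ab3.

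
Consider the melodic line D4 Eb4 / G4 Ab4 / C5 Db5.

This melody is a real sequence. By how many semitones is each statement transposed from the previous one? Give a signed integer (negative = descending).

The 2-note cells begin on D4, G4, C5 — each up a 4th from the last.
Counting half-steps from D4 to G4: 5.

5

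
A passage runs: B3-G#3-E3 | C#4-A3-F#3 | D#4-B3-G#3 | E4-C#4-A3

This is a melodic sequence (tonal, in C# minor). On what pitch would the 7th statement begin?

A4

Unit = 3 notes; the statements start on B3, C#4, D#4, E4, moving up a 2nd each time.
Extending the heads up a 2nd: F#4 → G#4 → A4.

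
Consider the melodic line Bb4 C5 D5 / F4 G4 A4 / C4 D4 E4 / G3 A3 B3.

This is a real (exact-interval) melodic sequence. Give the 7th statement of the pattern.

The 3-note cells begin on Bb4, F4, C4, G3 — each down a 4th from the last.
Continuing the starts: D3 → A2 → E2.
Statement 7 starts on E2 and keeps the same exact contour: E2 F#2 G#2.

E2 F#2 G#2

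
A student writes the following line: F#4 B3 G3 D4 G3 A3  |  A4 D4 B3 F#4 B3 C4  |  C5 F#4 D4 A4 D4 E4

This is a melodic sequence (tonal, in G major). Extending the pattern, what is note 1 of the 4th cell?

E5

With 6-note cells, note 1 of each statement runs F#4, A4, C5.
Each moves up a 3rd; the next is E5.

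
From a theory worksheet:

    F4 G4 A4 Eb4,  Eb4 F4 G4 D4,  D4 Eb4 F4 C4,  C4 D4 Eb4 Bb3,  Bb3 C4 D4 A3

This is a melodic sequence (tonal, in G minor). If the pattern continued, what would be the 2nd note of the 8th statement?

With 4-note cells, note 2 of each statement runs G4, F4, Eb4, D4, C4.
Carrying that down a 2nd forward: Bb3 → A3 → G3.

G3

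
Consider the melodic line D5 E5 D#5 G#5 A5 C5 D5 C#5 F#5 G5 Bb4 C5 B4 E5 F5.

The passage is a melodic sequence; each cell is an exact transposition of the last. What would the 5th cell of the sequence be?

With a 5-note motive the entries are D5, C5, Bb4, each down a 2nd from the previous.
Continuing the starts: Ab4 → Gb4.
Statement 5 starts on Gb4 and keeps the same exact contour: Gb4 Ab4 G4 C5 Db5.

Gb4 Ab4 G4 C5 Db5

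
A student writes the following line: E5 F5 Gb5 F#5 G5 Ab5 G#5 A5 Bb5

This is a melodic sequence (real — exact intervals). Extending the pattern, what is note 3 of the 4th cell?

C6

Grouping in 3s, the 3rd note of each cell is Gb5, Ab5, Bb5.
Each moves up a 2nd; the next is C6.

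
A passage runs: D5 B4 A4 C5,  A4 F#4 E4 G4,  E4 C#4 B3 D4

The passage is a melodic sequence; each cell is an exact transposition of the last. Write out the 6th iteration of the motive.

C#3 A#2 G#2 B2

The 4-note cells begin on D5, A4, E4 — each down a 4th from the last.
Continuing the starts: B3 → F#3 → C#3.
Statement 6 starts on C#3 and keeps the same exact contour: C#3 A#2 G#2 B2.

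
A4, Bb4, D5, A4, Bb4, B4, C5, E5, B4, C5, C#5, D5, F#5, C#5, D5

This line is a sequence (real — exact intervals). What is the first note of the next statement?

Unit = 5 notes; the statements start on A4, B4, C#5, moving up a 2nd each time.
One more step up a 2nd gives D#5.

D#5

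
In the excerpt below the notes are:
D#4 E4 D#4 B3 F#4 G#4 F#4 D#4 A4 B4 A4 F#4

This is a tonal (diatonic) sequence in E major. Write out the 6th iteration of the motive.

G#5 A5 G#5 E5

Unit = 4 notes; the statements start on D#4, F#4, A4, moving up a 3rd each time.
Continuing the starts: C#5 → E5 → G#5.
From G#5 the diatonic shape gives G#5 A5 G#5 E5.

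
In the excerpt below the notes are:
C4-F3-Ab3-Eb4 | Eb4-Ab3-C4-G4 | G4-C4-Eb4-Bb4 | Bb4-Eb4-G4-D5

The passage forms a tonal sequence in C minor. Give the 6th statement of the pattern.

F5 Bb4 D5 Ab5

With a 4-note motive the entries are C4, Eb4, G4, Bb4, each up a 3rd from the previous.
Carrying on: D5 → F5.
Statement 6 starts on F5 and keeps the same diatonic contour: F5 Bb4 D5 Ab5.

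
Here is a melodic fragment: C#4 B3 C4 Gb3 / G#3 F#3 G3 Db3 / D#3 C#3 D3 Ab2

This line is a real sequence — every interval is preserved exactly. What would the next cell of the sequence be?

Unit = 4 notes; the statements start on C#4, G#3, D#3, moving down a 4th each time.
From A#2 the exact shape gives A#2 G#2 A2 Eb2.

A#2 G#2 A2 Eb2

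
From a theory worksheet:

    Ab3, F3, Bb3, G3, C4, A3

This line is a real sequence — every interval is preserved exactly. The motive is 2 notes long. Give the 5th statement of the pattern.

E4 C#4

With a 2-note motive the entries are Ab3, Bb3, C4, each up a 2nd from the previous.
Carrying on: D4 → E4.
So cell 5 is E4 C#4.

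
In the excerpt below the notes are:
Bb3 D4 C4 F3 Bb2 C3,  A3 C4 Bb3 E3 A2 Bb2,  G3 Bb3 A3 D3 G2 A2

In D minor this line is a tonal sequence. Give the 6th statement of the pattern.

Taking 6-note groups, the heads are Bb3, A3, G3: the pattern moves down a 2nd.
Carrying on: F3 → E3 → D3.
Statement 6 starts on D3 and keeps the same diatonic contour: D3 F3 E3 A2 D2 E2.

D3 F3 E3 A2 D2 E2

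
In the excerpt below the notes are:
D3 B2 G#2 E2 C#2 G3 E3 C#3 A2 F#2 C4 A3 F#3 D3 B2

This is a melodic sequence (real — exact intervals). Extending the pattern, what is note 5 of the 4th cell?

With 5-note cells, note 5 of each statement runs C#2, F#2, B2.
One more up a 4th gives E3.

E3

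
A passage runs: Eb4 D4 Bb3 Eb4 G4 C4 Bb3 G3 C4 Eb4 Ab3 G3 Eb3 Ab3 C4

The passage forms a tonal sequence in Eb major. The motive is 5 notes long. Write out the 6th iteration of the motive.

Taking 5-note groups, the heads are Eb4, C4, Ab3: the pattern moves down a 3rd.
Extending down a 3rd: F3 → D3 → Bb2.
Statement 6 starts on Bb2 and keeps the same diatonic contour: Bb2 Ab2 F2 Bb2 D3.

Bb2 Ab2 F2 Bb2 D3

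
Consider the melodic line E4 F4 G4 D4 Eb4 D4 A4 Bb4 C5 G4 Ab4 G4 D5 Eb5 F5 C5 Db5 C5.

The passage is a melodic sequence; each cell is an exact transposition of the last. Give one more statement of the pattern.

G5 Ab5 Bb5 F5 Gb5 F5

Taking 6-note groups, the heads are E4, A4, D5: the pattern moves up a 4th.
Statement 4 starts on G5 and keeps the same exact contour: G5 Ab5 Bb5 F5 Gb5 F5.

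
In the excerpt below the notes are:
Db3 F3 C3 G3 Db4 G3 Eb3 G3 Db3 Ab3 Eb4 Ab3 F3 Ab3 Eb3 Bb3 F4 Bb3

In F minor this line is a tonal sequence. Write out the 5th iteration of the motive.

Ab3 C4 G3 Db4 Ab4 Db4

Taking 6-note groups, the heads are Db3, Eb3, F3: the pattern moves up a 2nd.
Continuing the starts: G3 → Ab3.
Statement 5 starts on Ab3 and keeps the same diatonic contour: Ab3 C4 G3 Db4 Ab4 Db4.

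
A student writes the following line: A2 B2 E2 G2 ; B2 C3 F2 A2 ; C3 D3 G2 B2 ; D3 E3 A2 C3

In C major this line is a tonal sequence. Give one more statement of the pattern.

E3 F3 B2 D3

Taking 4-note groups, the heads are A2, B2, C3, D3: the pattern moves up a 2nd.
From E3 the diatonic shape gives E3 F3 B2 D3.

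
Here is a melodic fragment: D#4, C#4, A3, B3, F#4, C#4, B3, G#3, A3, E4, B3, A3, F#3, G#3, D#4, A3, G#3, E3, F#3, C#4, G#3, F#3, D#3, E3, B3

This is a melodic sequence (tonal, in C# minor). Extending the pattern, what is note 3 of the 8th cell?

The unit is 5 notes. Position-3 pitches of the 5 shown cells: A3, G#3, F#3, E3, D#3.
Carrying that down a 2nd forward: C#3 → B2 → A2.

A2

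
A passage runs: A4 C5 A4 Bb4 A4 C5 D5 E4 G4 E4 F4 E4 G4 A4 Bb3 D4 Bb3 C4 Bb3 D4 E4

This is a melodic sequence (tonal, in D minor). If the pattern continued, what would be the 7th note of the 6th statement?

With 7-note cells, note 7 of each statement runs D5, A4, E4.
Each moves down a 4th. Continuing: Bb3 → F3 → C3.

C3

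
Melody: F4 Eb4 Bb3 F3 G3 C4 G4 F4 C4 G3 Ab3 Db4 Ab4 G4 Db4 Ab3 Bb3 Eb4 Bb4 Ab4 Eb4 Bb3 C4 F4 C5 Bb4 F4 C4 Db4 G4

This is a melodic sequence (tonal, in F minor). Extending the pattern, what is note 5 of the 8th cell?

G4

With 6-note cells, note 5 of each statement runs G3, Ab3, Bb3, C4, Db4.
Each moves up a 2nd. Continuing: Eb4 → F4 → G4.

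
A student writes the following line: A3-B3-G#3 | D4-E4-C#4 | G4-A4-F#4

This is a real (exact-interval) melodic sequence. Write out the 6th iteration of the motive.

Taking 3-note groups, the heads are A3, D4, G4: the pattern moves up a 4th.
Extending up a 4th: C5 → F5 → Bb5.
From Bb5 the exact shape gives Bb5 C6 A5.

Bb5 C6 A5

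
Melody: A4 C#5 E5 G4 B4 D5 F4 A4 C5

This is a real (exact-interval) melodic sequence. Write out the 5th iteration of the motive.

Taking 3-note groups, the heads are A4, G4, F4: the pattern moves down a 2nd.
Continuing the starts: Eb4 → Db4.
From Db4 the exact shape gives Db4 F4 Ab4.

Db4 F4 Ab4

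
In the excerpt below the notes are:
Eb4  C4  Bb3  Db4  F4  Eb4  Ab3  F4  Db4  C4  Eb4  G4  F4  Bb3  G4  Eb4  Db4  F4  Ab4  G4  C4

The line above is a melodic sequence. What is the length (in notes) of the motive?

There are 21 notes; a 7-note unit gives 3 cells:
Eb4 C4 Bb3 Db4 F4 Eb4 Ab3 | F4 Db4 C4 Eb4 G4 F4 Bb3 | G4 Eb4 Db4 F4 Ab4 G4 C4
Each cell is the previous one up a 2nd — so the unit is 7 notes.

7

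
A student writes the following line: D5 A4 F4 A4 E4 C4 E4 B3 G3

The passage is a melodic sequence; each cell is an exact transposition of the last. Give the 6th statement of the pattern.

Unit = 3 notes; the statements start on D5, A4, E4, moving down a 4th each time.
Continuing the starts: B3 → F#3 → C#3.
So cell 6 is C#3 G#2 E2.

C#3 G#2 E2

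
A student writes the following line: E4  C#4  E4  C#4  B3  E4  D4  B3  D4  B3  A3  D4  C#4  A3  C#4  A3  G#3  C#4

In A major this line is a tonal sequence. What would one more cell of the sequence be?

B3 G#3 B3 G#3 F#3 B3

The 6-note cells begin on E4, D4, C#4 — each down a 2nd from the last.
Statement 4 starts on B3 and keeps the same diatonic contour: B3 G#3 B3 G#3 F#3 B3.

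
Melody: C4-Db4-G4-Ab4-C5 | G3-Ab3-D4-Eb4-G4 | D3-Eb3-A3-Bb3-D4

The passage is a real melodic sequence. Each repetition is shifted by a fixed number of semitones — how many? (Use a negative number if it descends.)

With a 5-note motive the entries are C4, G3, D3, each down a 4th from the previous.
C4→G3 is 55 − 60 = -5 semitones.

-5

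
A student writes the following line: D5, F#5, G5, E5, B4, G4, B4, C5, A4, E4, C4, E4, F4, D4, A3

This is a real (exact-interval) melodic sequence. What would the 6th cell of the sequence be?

The 5-note cells begin on D5, G4, C4 — each down a 5th from the last.
Extending down a 5th: F3 → Bb2 → Eb2.
From Eb2 the exact shape gives Eb2 G2 Ab2 F2 C2.

Eb2 G2 Ab2 F2 C2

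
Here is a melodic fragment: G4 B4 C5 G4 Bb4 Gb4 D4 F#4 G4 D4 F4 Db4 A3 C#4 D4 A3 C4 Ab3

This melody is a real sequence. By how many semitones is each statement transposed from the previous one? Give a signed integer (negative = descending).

Taking 6-note groups, the heads are G4, D4, A3: the pattern moves down a 4th.
G4→D4 is 62 − 67 = -5 semitones.

-5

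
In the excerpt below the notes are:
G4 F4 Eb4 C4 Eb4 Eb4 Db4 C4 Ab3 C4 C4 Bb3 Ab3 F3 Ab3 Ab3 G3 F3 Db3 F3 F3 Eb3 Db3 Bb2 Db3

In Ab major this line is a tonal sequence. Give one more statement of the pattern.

Unit = 5 notes; the statements start on G4, Eb4, C4, Ab3, F3, moving down a 3rd each time.
From Db3 the diatonic shape gives Db3 C3 Bb2 G2 Bb2.

Db3 C3 Bb2 G2 Bb2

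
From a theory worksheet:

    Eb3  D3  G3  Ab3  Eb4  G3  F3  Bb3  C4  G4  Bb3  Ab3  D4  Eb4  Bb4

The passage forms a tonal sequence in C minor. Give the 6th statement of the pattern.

With a 5-note motive the entries are Eb3, G3, Bb3, each up a 3rd from the previous.
Carrying on: D4 → F4 → Ab4.
From Ab4 the diatonic shape gives Ab4 G4 C5 D5 Ab5.

Ab4 G4 C5 D5 Ab5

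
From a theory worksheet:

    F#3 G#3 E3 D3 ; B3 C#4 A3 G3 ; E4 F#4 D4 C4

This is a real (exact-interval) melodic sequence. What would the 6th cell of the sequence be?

G5 A5 F5 Eb5

Unit = 4 notes; the statements start on F#3, B3, E4, moving up a 4th each time.
Extending up a 4th: A4 → D5 → G5.
From G5 the exact shape gives G5 A5 F5 Eb5.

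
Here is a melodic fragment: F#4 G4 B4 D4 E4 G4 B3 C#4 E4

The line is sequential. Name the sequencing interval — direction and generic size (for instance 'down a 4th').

down a 3rd

Unit = 3 notes; the statements start on F#4, D4, B3, moving down a 3rd each time.
F#4 to D4 is down a 3rd.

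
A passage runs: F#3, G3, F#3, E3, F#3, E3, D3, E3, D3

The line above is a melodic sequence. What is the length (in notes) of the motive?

Try groups of 3 (3 cells in 9 notes):
F#3 G3 F#3 | E3 F#3 E3 | D3 E3 D3
That's a consistent down a 2nd shift per cell, and no other grouping gives one.

3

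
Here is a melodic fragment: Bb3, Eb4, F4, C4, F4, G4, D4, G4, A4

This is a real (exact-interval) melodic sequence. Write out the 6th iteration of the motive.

Unit = 3 notes; the statements start on Bb3, C4, D4, moving up a 2nd each time.
Extending up a 2nd: E4 → F#4 → G#4.
So cell 6 is G#4 C#5 D#5.

G#4 C#5 D#5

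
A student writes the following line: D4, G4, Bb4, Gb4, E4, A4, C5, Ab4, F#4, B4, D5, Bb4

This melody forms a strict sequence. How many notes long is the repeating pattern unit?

4

Try groups of 4 (3 cells in 12 notes):
D4 G4 Bb4 Gb4 | E4 A4 C5 Ab4 | F#4 B4 D5 Bb4
Every group is a transposition up a 2nd of the one before; no shorter unit works.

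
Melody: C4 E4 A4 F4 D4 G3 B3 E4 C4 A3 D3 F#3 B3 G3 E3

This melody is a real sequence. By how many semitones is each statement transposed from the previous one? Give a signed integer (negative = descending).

Taking 5-note groups, the heads are C4, G3, D3: the pattern moves down a 4th.
C4 to G3 spans -5 semitones.

-5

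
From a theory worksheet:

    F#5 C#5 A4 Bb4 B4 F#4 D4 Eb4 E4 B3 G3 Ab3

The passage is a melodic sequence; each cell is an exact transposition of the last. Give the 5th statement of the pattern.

D3 A2 F2 Gb2

With a 4-note motive the entries are F#5, B4, E4, each down a 5th from the previous.
Extending down a 5th: A3 → D3.
So cell 5 is D3 A2 F2 Gb2.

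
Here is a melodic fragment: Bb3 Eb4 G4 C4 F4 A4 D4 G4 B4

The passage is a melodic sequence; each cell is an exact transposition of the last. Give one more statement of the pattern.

E4 A4 C#5

The 3-note cells begin on Bb3, C4, D4 — each up a 2nd from the last.
From E4 the exact shape gives E4 A4 C#5.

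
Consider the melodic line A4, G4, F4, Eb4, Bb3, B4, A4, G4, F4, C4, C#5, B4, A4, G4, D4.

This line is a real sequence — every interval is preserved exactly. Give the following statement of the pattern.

Unit = 5 notes; the statements start on A4, B4, C#5, moving up a 2nd each time.
From D#5 the exact shape gives D#5 C#5 B4 A4 E4.

D#5 C#5 B4 A4 E4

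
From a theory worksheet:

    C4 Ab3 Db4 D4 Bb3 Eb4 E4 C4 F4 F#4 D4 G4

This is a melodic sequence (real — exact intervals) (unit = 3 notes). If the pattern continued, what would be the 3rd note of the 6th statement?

With 3-note cells, note 3 of each statement runs Db4, Eb4, F4, G4.
Extending up a 2nd: A4 → B4.

B4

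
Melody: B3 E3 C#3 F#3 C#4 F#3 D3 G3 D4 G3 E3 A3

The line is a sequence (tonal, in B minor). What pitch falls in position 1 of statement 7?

With 4-note cells, note 1 of each statement runs B3, C#4, D4.
Carrying that up a 2nd forward: E4 → F#4 → G4 → A4.

A4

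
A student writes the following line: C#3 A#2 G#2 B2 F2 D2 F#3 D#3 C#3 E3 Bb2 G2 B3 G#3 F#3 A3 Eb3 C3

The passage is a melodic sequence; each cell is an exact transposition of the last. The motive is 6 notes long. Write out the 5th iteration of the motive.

With a 6-note motive the entries are C#3, F#3, B3, each up a 4th from the previous.
Continuing the starts: E4 → A4.
From A4 the exact shape gives A4 F#4 E4 G4 Db4 Bb3.

A4 F#4 E4 G4 Db4 Bb3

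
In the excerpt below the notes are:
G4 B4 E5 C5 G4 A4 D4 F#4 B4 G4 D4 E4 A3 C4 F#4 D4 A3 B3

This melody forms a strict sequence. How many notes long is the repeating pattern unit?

Try groups of 6 (3 cells in 18 notes):
G4 B4 E5 C5 G4 A4 | D4 F#4 B4 G4 D4 E4 | A3 C4 F#4 D4 A3 B3
Each cell is the previous one down a 4th — so the unit is 6 notes.

6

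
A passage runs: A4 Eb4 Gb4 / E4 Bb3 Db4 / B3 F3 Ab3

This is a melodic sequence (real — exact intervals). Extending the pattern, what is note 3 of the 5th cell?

Bb2

With 3-note cells, note 3 of each statement runs Gb4, Db4, Ab3.
Each moves down a 4th. Continuing: Eb3 → Bb2.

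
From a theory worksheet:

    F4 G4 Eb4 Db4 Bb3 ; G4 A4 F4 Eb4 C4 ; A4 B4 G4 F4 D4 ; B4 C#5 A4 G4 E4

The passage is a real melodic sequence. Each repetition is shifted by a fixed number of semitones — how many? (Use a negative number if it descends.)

2

Unit = 5 notes; the statements start on F4, G4, A4, B4, moving up a 2nd each time.
F4→G4 is 67 − 65 = 2 semitones.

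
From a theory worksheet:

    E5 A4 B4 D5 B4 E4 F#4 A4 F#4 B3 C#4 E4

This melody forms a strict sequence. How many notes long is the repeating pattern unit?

There are 12 notes; a 4-note unit gives 3 cells:
E5 A4 B4 D5 | B4 E4 F#4 A4 | F#4 B3 C#4 E4
Every group is a transposition down a 4th of the one before; no shorter unit works.

4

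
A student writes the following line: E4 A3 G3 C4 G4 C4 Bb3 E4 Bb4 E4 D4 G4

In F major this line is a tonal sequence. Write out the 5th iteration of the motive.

F5 Bb4 A4 D5

Unit = 4 notes; the statements start on E4, G4, Bb4, moving up a 3rd each time.
Carrying on: D5 → F5.
So cell 5 is F5 Bb4 A4 D5.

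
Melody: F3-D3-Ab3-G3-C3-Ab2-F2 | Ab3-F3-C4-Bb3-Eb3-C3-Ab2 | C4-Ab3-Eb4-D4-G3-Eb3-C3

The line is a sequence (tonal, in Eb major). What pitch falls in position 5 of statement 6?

F4

The unit is 7 notes. Position-5 pitches of the 3 shown cells: C3, Eb3, G3.
Each moves up a 3rd. Continuing: Bb3 → D4 → F4.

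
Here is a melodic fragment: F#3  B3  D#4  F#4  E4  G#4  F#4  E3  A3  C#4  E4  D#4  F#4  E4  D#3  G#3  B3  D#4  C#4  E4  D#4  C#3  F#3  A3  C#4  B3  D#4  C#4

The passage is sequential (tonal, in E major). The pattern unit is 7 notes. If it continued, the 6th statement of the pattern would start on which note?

Unit = 7 notes; the statements start on F#3, E3, D#3, C#3, moving down a 2nd each time.
Extending the heads down a 2nd: B2 → A2.

A2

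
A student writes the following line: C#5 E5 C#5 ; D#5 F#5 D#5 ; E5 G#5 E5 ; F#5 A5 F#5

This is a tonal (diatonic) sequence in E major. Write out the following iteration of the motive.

G#5 B5 G#5

With a 3-note motive the entries are C#5, D#5, E5, F#5, each up a 2nd from the previous.
Statement 5 starts on G#5 and keeps the same diatonic contour: G#5 B5 G#5.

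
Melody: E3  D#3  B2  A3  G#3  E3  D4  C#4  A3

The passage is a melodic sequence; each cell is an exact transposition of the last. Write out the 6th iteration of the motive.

F5 E5 C5

Taking 3-note groups, the heads are E3, A3, D4: the pattern moves up a 4th.
Carrying on: G4 → C5 → F5.
From F5 the exact shape gives F5 E5 C5.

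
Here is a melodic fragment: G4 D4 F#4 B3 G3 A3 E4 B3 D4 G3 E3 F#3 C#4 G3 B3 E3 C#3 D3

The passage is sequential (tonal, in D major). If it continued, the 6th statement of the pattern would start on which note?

D3

Unit = 6 notes; the statements start on G4, E4, C#4, moving down a 3rd each time.
Extending the heads down a 3rd: A3 → F#3 → D3.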